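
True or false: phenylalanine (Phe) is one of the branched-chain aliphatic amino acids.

False

The BCAAs are Val, Leu, and Ile — aliphatic side chains with a branch point.
Phenylalanine is not in this group.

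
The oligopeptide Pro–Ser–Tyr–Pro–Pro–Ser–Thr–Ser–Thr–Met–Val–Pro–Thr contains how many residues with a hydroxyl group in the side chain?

7

Serine (S), threonine (T), and tyrosine (Y) each carry a hydroxyl group on the side chain.
Matching residues: Ser2, Tyr3, Ser6, Thr7, Ser8, Thr9, Thr13.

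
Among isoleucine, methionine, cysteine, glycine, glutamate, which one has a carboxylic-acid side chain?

Only D (aspartate) and E (glutamate) carry a side-chain carboxylic acid.
Of the listed options, only glutamate belongs to this group.

glutamate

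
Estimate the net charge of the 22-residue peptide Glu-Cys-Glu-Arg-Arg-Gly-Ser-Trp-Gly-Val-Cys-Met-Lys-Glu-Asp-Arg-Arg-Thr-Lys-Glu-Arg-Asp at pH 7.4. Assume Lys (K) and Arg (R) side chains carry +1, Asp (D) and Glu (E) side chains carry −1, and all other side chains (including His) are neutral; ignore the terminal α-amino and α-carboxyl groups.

Positive (K, R): Arg4, Arg5, Lys13, Arg16, Arg17, Lys19, Arg21 → +7.
Negative (D, E): Glu1, Glu3, Glu14, Asp15, Glu20, Asp22 → −6.
Net charge = (+7) + (−6) = +1.

+1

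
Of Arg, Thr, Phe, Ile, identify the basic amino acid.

Arg

Lysine (K), arginine (R), and histidine (H) have basic, nitrogen-containing side chains.
Of the listed options, only Arg belongs to this group.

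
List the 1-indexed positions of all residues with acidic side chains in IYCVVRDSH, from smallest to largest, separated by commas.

The acidic residues are Asp (D) and Glu (E), whose side chains end in a carboxylate group.
Matching residues: D7.

7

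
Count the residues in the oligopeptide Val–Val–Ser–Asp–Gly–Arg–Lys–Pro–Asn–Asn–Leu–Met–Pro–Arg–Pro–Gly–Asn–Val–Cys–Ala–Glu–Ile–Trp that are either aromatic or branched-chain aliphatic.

Aromatic: F, W, Y. Branched-chain aliphatic: I, L, V.
Aromatic residues here: Trp23 (1).
Branched-chain aliphatic residues here: Val1, Val2, Leu11, Val18, Ile22 (5).
The two groups share no amino acid, so total = 1 + 5 = 6.

6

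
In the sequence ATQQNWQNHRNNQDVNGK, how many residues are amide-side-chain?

9

The amide-side-chain residues are Asn (N) and Gln (Q).
Matching residues: Q3, Q4, N5, Q7, N8, N11, N12, Q13, N16.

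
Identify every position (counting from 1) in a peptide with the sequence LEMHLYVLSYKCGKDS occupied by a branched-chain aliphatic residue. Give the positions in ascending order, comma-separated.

Valine (V), leucine (L), and isoleucine (I) are the branched-chain amino acids.
Matching residues: L1, L5, V7, L8.

1, 5, 7, 8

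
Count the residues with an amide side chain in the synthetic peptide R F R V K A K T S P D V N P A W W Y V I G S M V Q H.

Only N (asparagine) and Q (glutamine) carry a side-chain carboxamide.
Matching residues: N13, Q25.

2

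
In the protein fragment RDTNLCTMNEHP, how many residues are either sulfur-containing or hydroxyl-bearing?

Sulfur-containing: C, M. Hydroxyl-bearing: S, T, Y.
Sulfur-containing residues here: C6, M8 (2).
Hydroxyl-bearing residues here: T3, T7 (2).
The two groups share no amino acid, so total = 2 + 2 = 4.

4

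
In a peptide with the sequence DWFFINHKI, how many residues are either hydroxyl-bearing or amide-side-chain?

Hydroxyl-bearing: S, T, Y. Amide-side-chain: N, Q.
Hydroxyl-bearing residues here: none (0).
Amide-side-chain residues here: N6 (1).
The two groups share no amino acid, so total = 0 + 1 = 1.

1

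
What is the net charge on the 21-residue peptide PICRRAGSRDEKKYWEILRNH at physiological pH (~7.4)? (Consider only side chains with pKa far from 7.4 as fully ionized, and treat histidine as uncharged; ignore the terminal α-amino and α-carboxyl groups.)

At pH ~7.4 the Lys and Arg side chains are protonated (+1), the Asp and Glu side chains are deprotonated (−1), and with His taken as neutral all other side chains carry no charge.
Positive (K, R): R4, R5, R9, K12, K13, R19 → +6.
Negative (D, E): D10, E11, E16 → −3.
Net charge = (+6) + (−3) = +3.

+3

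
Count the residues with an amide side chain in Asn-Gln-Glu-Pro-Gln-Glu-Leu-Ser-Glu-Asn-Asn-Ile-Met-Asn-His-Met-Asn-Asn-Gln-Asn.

Only N (asparagine) and Q (glutamine) carry a side-chain carboxamide.
Matching residues: Asn1, Gln2, Gln5, Asn10, Asn11, Asn14, Asn17, Asn18, Gln19, Asn20.

10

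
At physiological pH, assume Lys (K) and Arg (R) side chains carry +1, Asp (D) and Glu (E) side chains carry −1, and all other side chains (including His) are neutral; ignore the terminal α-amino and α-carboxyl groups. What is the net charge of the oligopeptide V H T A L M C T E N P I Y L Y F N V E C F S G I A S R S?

-1

Positive (K, R): R27 → +1.
Negative (D, E): E9, E19 → −2.
Net charge = (+1) + (−2) = −1.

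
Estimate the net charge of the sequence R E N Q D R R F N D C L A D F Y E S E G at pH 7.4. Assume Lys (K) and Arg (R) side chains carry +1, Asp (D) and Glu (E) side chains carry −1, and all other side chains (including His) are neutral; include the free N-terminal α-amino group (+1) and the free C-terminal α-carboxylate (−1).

Positive (K, R): R1, R6, R7 → +3.
Negative (D, E): E2, D5, D10, D14, E17, E19 → −6.
The N-terminus (+1) and C-terminus (−1) cancel.
Net charge = (+3) + (−6) = −3.

-3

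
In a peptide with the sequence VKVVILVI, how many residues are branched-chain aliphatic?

7

V, L, and I make up the branched-chain aliphatic group.
Matching residues: V1, V3, V4, I5, L6, V7, I8.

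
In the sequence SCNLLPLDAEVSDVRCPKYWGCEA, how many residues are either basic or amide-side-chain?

3

Basic: H, K, R. Amide-side-chain: N, Q.
Basic residues here: R15, K18 (2).
Amide-side-chain residues here: N3 (1).
The two groups share no amino acid, so total = 2 + 1 = 3.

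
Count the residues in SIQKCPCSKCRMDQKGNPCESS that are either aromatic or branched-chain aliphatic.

1

Aromatic: F, W, Y. Branched-chain aliphatic: I, L, V.
Aromatic residues here: none (0).
Branched-chain aliphatic residues here: I2 (1).
The two groups share no amino acid, so total = 0 + 1 = 1.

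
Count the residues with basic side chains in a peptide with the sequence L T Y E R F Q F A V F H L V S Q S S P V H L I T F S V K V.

K, R, and H are the three residues with basic side chains (ε-amine, guanidinium, and imidazole respectively).
Matching residues: R5, H12, H21, K28.

4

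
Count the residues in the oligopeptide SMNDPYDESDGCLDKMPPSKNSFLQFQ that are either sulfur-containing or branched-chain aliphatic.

Sulfur-containing: C, M. Branched-chain aliphatic: I, L, V.
Sulfur-containing residues here: M2, C12, M16 (3).
Branched-chain aliphatic residues here: L13, L24 (2).
The two groups share no amino acid, so total = 3 + 2 = 5.

5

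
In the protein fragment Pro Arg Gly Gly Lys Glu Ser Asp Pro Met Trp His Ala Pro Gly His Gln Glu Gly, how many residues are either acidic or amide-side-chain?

4

Acidic: D, E. Amide-side-chain: N, Q.
Acidic residues here: Glu6, Asp8, Glu18 (3).
Amide-side-chain residues here: Gln17 (1).
The two groups share no amino acid, so total = 3 + 1 = 4.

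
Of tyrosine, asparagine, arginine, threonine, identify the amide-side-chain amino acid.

asparagine

Only N (asparagine) and Q (glutamine) carry a side-chain carboxamide.
Of the listed options, only asparagine belongs to this group.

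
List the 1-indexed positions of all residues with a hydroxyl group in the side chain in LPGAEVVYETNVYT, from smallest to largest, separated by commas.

Serine (S), threonine (T), and tyrosine (Y) each carry a hydroxyl group on the side chain.
Matching residues: Y8, T10, Y13, T14.

8, 10, 13, 14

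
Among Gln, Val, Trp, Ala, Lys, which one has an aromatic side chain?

Trp

Phenylalanine (F), tryptophan (W), and tyrosine (Y) have aromatic ring side chains.
Of the listed options, only Trp belongs to this group.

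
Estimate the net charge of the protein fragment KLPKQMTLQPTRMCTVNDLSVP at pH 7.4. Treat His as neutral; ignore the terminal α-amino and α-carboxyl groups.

The side chains ionized at physiological pH are Lys/Arg (+1) and Asp/Glu (−1); with His treated as neutral, nothing else contributes.
Positive (K, R): K1, K4, R12 → +3.
Negative (D, E): D18 → −1.
Net charge = (+3) + (−1) = +2.

+2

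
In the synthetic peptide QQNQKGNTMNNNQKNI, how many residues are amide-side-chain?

10

Only N (asparagine) and Q (glutamine) carry a side-chain carboxamide.
Matching residues: Q1, Q2, N3, Q4, N7, N10, N11, N12, Q13, N15.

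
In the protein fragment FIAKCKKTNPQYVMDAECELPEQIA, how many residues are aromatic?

2

Phenylalanine (F), tryptophan (W), and tyrosine (Y) have aromatic ring side chains.
Matching residues: F1, Y12.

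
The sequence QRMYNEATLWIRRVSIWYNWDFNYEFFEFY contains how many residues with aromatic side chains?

11

Phenylalanine (F), tryptophan (W), and tyrosine (Y) have aromatic ring side chains.
Matching residues: Y4, W10, W17, Y18, W20, F22, Y24, F26, F27, F29, Y30.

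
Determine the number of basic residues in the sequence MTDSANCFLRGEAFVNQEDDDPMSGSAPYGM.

1

Lysine (K), arginine (R), and histidine (H) have basic, nitrogen-containing side chains.
Matching residues: R10.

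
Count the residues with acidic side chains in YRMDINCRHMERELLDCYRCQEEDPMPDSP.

Aspartate (D) and glutamate (E) have carboxylic-acid side chains and are the acidic amino acids.
Matching residues: D4, E11, E13, D16, E22, E23, D24, D28.

8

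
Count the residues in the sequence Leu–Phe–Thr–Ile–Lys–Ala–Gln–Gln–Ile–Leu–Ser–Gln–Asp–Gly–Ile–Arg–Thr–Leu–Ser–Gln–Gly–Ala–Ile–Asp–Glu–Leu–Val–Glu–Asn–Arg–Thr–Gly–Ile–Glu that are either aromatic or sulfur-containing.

1

Aromatic: F, W, Y. Sulfur-containing: C, M.
Aromatic residues here: Phe2 (1).
Sulfur-containing residues here: none (0).
The two groups share no amino acid, so total = 1 + 0 = 1.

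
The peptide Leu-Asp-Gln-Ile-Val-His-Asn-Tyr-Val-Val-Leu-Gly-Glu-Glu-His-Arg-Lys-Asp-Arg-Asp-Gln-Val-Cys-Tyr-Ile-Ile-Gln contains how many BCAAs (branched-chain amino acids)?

9

Valine (V), leucine (L), and isoleucine (I) are the branched-chain amino acids.
Matching residues: Leu1, Ile4, Val5, Val9, Val10, Leu11, Val22, Ile25, Ile26.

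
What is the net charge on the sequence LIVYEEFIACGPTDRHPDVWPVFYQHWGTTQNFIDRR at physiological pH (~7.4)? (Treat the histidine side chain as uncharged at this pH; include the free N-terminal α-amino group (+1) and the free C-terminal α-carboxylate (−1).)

-2

Near pH 7.4, K and R contribute +1 each, D and E contribute −1 each, and every other side chain (His included, as stated) is uncharged.
Positive (K, R): R15, R36, R37 → +3.
Negative (D, E): E5, E6, D14, D18, D35 → −5.
The N-terminus (+1) and C-terminus (−1) cancel.
Net charge = (+3) + (−5) = −2.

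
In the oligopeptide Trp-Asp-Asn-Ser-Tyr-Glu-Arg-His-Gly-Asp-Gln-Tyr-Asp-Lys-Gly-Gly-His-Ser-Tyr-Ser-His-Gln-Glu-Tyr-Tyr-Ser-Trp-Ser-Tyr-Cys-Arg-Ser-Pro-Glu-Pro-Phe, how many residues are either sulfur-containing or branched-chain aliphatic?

Sulfur-containing: C, M. Branched-chain aliphatic: I, L, V.
Sulfur-containing residues here: Cys30 (1).
Branched-chain aliphatic residues here: none (0).
The two groups share no amino acid, so total = 1 + 0 = 1.

1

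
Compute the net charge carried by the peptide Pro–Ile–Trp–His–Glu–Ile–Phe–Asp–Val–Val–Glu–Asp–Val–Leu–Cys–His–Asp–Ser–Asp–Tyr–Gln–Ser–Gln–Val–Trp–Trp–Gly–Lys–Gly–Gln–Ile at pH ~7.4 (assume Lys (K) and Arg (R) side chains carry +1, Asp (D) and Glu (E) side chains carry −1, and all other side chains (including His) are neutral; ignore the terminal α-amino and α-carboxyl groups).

-5

Positive (K, R): Lys28 → +1.
Negative (D, E): Glu5, Asp8, Glu11, Asp12, Asp17, Asp19 → −6.
Net charge = (+1) + (−6) = −5.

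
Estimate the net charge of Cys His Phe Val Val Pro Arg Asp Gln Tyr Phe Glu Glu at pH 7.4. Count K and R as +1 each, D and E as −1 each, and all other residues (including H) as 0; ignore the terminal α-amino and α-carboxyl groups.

Positive (K, R): Arg7 → +1.
Negative (D, E): Asp8, Glu12, Glu13 → −3.
Net charge = (+1) + (−3) = −2.

-2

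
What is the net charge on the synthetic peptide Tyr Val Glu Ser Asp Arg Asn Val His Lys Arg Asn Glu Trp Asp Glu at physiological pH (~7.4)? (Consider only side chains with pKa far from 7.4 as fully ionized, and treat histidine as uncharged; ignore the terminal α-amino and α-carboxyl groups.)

-2

Near pH 7.4, K and R contribute +1 each, D and E contribute −1 each, and every other side chain (His included, as stated) is uncharged.
Positive (K, R): Arg6, Lys10, Arg11 → +3.
Negative (D, E): Glu3, Asp5, Glu13, Asp15, Glu16 → −5.
Net charge = (+3) + (−5) = −2.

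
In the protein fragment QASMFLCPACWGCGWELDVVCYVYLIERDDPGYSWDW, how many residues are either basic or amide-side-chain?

Basic: H, K, R. Amide-side-chain: N, Q.
Basic residues here: R28 (1).
Amide-side-chain residues here: Q1 (1).
The two groups share no amino acid, so total = 1 + 1 = 2.

2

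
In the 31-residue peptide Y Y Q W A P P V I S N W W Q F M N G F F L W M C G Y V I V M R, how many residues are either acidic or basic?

Acidic: D, E. Basic: H, K, R.
Acidic residues here: none (0).
Basic residues here: R31 (1).
The two groups share no amino acid, so total = 0 + 1 = 1.

1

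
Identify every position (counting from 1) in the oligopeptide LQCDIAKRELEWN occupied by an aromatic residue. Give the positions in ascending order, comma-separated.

F, W, and Y each carry an aromatic ring on the side chain.
Matching residues: W12.

12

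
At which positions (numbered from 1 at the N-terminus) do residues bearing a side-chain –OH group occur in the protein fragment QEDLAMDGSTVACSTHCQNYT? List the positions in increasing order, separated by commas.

Serine (S), threonine (T), and tyrosine (Y) each carry a hydroxyl group on the side chain.
Matching residues: S9, T10, S14, T15, Y20, T21.

9, 10, 14, 15, 20, 21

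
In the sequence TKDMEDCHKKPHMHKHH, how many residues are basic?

The basic amino acids are Lys (K), Arg (R), and His (H).
Matching residues: K2, H8, K9, K10, H12, H14, K15, H16, H17.

9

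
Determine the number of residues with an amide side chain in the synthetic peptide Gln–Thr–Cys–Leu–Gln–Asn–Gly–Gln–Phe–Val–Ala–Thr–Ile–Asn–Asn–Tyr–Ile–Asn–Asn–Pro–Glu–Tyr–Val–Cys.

Only N (asparagine) and Q (glutamine) carry a side-chain carboxamide.
Matching residues: Gln1, Gln5, Asn6, Gln8, Asn14, Asn15, Asn18, Asn19.

8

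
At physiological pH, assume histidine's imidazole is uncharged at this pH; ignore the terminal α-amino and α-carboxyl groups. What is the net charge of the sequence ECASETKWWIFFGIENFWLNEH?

At pH ~7.4 the Lys and Arg side chains are protonated (+1), the Asp and Glu side chains are deprotonated (−1), and with His taken as neutral all other side chains carry no charge.
Positive (K, R): K7 → +1.
Negative (D, E): E1, E5, E15, E21 → −4.
Net charge = (+1) + (−4) = −3.

-3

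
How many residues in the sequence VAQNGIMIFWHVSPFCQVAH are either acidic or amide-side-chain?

Acidic: D, E. Amide-side-chain: N, Q.
Acidic residues here: none (0).
Amide-side-chain residues here: Q3, N4, Q17 (3).
The two groups share no amino acid, so total = 0 + 3 = 3.

3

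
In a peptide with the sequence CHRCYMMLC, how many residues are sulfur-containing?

The sulfur-bearing residues are cysteine (–SH) and methionine (–S–CH₃).
Matching residues: C1, C4, M6, M7, C9.

5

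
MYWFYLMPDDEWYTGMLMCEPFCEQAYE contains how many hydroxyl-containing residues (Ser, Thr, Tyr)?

Matching residues: Y2, Y5, Y13, T14, Y27.

5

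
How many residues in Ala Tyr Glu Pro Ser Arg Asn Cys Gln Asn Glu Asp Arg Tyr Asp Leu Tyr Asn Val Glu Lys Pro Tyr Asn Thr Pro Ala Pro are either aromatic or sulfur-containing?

5

Aromatic: F, W, Y. Sulfur-containing: C, M.
Aromatic residues here: Tyr2, Tyr14, Tyr17, Tyr23 (4).
Sulfur-containing residues here: Cys8 (1).
The two groups share no amino acid, so total = 4 + 1 = 5.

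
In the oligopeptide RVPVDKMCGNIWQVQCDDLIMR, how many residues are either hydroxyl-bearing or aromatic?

Hydroxyl-bearing: S, T, Y. Aromatic: F, W, Y.
Hydroxyl-bearing residues here: none (0).
Aromatic residues here: W12 (1).
(Y belongs to both groups, but none appear in this sequence.) Total = 0 + 1 = 1.

1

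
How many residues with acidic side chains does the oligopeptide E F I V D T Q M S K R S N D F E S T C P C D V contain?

The acidic residues are Asp (D) and Glu (E), whose side chains end in a carboxylate group.
Matching residues: E1, D5, D14, E16, D22.

5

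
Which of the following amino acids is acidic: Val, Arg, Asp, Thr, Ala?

Asp

Aspartate (D) and glutamate (E) have carboxylic-acid side chains and are the acidic amino acids.
Of the listed options, only Asp belongs to this group.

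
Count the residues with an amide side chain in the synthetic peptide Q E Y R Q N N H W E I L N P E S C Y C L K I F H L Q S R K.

Only N (asparagine) and Q (glutamine) carry a side-chain carboxamide.
Matching residues: Q1, Q5, N6, N7, N13, Q26.

6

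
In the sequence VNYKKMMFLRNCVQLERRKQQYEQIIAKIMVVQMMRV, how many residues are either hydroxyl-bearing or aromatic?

Hydroxyl-bearing: S, T, Y. Aromatic: F, W, Y.
Hydroxyl-bearing residues here: Y3, Y22 (2).
Aromatic residues here: Y3, F8, Y22 (3).
Y is in both groups, so the 2 Y residues must not be double-counted.
Total = 2 + 3 − 2 = 3.

3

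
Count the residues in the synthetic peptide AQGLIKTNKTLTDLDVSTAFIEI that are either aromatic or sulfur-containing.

Aromatic: F, W, Y. Sulfur-containing: C, M.
Aromatic residues here: F20 (1).
Sulfur-containing residues here: none (0).
The two groups share no amino acid, so total = 1 + 0 = 1.

1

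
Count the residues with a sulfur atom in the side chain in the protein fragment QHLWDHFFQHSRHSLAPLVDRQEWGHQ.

The sulfur-bearing residues are cysteine (–SH) and methionine (–S–CH₃).
None of the 27 residues belong to this group.

0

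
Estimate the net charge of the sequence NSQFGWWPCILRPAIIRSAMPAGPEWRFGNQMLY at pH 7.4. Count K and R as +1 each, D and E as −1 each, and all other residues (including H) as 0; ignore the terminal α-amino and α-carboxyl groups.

+2

Positive (K, R): R12, R17, R27 → +3.
Negative (D, E): E25 → −1.
Net charge = (+3) + (−1) = +2.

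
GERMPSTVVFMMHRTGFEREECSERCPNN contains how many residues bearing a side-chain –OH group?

4

S, T, and Y are the three residues with a side-chain hydroxyl.
Matching residues: S6, T7, T15, S23.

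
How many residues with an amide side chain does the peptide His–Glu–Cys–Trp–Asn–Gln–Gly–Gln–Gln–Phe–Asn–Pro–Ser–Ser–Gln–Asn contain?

7

Only N (asparagine) and Q (glutamine) carry a side-chain carboxamide.
Matching residues: Asn5, Gln6, Gln8, Gln9, Asn11, Gln15, Asn16.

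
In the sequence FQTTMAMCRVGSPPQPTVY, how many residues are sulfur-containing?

Only Cys (C) and Met (M) have a sulfur atom in the side chain.
Matching residues: M5, M7, C8.

3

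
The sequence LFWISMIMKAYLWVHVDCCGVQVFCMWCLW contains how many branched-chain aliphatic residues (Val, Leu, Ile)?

9

Matching residues: L1, I4, I7, L12, V14, V16, V21, V23, L29.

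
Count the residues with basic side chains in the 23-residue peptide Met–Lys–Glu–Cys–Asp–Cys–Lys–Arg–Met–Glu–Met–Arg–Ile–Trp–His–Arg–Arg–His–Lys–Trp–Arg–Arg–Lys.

Lysine (K), arginine (R), and histidine (H) have basic, nitrogen-containing side chains.
Matching residues: Lys2, Lys7, Arg8, Arg12, His15, Arg16, Arg17, His18, Lys19, Arg21, Arg22, Lys23.

12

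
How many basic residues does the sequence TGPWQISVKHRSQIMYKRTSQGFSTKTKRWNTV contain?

Lysine (K), arginine (R), and histidine (H) have basic, nitrogen-containing side chains.
Matching residues: K9, H10, R11, K17, R18, K26, K28, R29.

8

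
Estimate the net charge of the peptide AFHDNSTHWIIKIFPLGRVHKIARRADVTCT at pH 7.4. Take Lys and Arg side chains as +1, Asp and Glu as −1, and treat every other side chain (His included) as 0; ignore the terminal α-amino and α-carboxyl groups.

Positive (K, R): K12, R18, K21, R24, R25 → +5.
Negative (D, E): D4, D27 → −2.
Net charge = (+5) + (−2) = +3.

+3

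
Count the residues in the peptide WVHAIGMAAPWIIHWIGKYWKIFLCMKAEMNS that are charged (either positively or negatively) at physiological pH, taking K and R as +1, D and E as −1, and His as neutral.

4

Charged side chains at pH ~7.4: K, R (positive); D, E (negative).
Matching residues: K18, K21, K27, E29.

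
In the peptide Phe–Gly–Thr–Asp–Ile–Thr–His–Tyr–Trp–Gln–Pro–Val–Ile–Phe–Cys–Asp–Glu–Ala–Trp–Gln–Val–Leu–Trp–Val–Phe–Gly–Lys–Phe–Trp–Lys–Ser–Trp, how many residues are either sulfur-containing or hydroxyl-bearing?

Sulfur-containing: C, M. Hydroxyl-bearing: S, T, Y.
Sulfur-containing residues here: Cys15 (1).
Hydroxyl-bearing residues here: Thr3, Thr6, Tyr8, Ser31 (4).
The two groups share no amino acid, so total = 1 + 4 = 5.

5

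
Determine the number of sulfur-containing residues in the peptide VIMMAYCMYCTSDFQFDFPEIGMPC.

The sulfur-bearing residues are cysteine (–SH) and methionine (–S–CH₃).
Matching residues: M3, M4, C7, M8, C10, M23, C25.

7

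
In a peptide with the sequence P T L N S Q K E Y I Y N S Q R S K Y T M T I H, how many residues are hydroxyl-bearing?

The –OH-bearing residues are Ser, Thr (aliphatic alcohols), and Tyr (phenol).
Matching residues: T2, S5, Y9, Y11, S13, S16, Y18, T19, T21.

9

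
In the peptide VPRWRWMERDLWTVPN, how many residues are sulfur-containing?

The sulfur-bearing residues are cysteine (–SH) and methionine (–S–CH₃).
Matching residues: M7.

1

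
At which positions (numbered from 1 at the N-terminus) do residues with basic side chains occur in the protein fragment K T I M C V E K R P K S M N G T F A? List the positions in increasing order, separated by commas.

1, 8, 9, 11

Lysine (K), arginine (R), and histidine (H) have basic, nitrogen-containing side chains.
Matching residues: K1, K8, R9, K11.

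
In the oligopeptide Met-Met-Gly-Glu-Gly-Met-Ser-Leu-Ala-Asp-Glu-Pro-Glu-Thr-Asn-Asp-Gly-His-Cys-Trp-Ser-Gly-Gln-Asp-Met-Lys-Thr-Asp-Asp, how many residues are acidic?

The acidic residues are Asp (D) and Glu (E), whose side chains end in a carboxylate group.
Matching residues: Glu4, Asp10, Glu11, Glu13, Asp16, Asp24, Asp28, Asp29.

8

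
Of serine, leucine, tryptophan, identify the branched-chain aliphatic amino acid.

leucine

Valine (V), leucine (L), and isoleucine (I) are the branched-chain amino acids.
Of the listed options, only leucine belongs to this group.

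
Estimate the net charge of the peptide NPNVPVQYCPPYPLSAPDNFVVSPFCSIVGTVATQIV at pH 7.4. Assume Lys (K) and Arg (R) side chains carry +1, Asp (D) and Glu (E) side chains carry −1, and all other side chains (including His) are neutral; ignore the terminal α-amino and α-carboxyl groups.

-1

Positive (K, R): none → +0.
Negative (D, E): D18 → −1.
Net charge = (+0) + (−1) = −1.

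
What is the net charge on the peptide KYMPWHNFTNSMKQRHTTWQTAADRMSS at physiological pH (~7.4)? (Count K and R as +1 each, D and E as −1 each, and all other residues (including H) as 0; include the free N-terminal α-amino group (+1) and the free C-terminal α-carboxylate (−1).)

Positive (K, R): K1, K13, R15, R25 → +4.
Negative (D, E): D24 → −1.
The N-terminus (+1) and C-terminus (−1) cancel.
Net charge = (+4) + (−1) = +3.

+3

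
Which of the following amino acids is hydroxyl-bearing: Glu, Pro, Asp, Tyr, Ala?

Serine (S), threonine (T), and tyrosine (Y) each carry a hydroxyl group on the side chain.
Of the listed options, only Tyr belongs to this group.

Tyr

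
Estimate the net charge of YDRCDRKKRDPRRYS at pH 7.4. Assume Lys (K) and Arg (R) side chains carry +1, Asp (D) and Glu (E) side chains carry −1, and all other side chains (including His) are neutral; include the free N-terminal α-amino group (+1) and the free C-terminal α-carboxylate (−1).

+4

Positive (K, R): R3, R6, K7, K8, R9, R12, R13 → +7.
Negative (D, E): D2, D5, D10 → −3.
The N-terminus (+1) and C-terminus (−1) cancel.
Net charge = (+7) + (−3) = +4.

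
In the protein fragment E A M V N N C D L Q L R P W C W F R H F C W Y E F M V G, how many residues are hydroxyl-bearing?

1

The –OH-bearing residues are Ser, Thr (aliphatic alcohols), and Tyr (phenol).
Matching residues: Y23.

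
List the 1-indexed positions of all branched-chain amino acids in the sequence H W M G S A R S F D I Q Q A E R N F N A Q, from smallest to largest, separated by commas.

The BCAAs are Val, Leu, and Ile — aliphatic side chains with a branch point.
Matching residues: I11.

11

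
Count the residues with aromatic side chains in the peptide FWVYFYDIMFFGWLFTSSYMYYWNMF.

The aromatic amino acids are Phe (F, benzyl), Trp (W, indole), and Tyr (Y, phenol).
Matching residues: F1, W2, Y4, F5, Y6, F10, F11, W13, F15, Y19, Y21, Y22, W23, F26.

14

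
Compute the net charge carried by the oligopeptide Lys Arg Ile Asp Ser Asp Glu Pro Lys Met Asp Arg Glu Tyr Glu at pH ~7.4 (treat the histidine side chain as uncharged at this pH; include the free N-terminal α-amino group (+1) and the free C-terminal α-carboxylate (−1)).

-2

Near pH 7.4, K and R contribute +1 each, D and E contribute −1 each, and every other side chain (His included, as stated) is uncharged.
Positive (K, R): Lys1, Arg2, Lys9, Arg12 → +4.
Negative (D, E): Asp4, Asp6, Glu7, Asp11, Glu13, Glu15 → −6.
The N-terminus (+1) and C-terminus (−1) cancel.
Net charge = (+4) + (−6) = −2.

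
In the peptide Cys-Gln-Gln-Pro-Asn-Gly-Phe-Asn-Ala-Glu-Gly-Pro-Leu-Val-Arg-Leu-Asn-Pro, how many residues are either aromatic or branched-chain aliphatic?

Aromatic: F, W, Y. Branched-chain aliphatic: I, L, V.
Aromatic residues here: Phe7 (1).
Branched-chain aliphatic residues here: Leu13, Val14, Leu16 (3).
The two groups share no amino acid, so total = 1 + 3 = 4.

4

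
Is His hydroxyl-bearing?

Serine (S), threonine (T), and tyrosine (Y) each carry a hydroxyl group on the side chain.
Histidine is not in this group.

No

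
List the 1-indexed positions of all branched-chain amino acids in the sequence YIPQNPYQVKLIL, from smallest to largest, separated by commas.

2, 9, 11, 12, 13

Valine (V), leucine (L), and isoleucine (I) are the branched-chain amino acids.
Matching residues: I2, V9, L11, I12, L13.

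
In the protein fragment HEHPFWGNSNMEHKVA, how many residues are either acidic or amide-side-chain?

4

Acidic: D, E. Amide-side-chain: N, Q.
Acidic residues here: E2, E12 (2).
Amide-side-chain residues here: N8, N10 (2).
The two groups share no amino acid, so total = 2 + 2 = 4.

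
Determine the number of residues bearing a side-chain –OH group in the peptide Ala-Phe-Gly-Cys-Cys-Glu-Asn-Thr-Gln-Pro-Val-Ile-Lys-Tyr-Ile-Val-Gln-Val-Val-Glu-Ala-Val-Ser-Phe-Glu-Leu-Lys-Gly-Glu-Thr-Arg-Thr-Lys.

S, T, and Y are the three residues with a side-chain hydroxyl.
Matching residues: Thr8, Tyr14, Ser23, Thr30, Thr32.

5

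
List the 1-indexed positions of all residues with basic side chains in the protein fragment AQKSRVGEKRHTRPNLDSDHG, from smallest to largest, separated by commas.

3, 5, 9, 10, 11, 13, 20

K, R, and H are the three residues with basic side chains (ε-amine, guanidinium, and imidazole respectively).
Matching residues: K3, R5, K9, R10, H11, R13, H20.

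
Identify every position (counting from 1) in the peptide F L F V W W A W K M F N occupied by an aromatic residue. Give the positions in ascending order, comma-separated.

F, W, and Y each carry an aromatic ring on the side chain.
Matching residues: F1, F3, W5, W6, W8, F11.

1, 3, 5, 6, 8, 11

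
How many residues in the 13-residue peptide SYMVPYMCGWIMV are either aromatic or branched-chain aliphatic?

Aromatic: F, W, Y. Branched-chain aliphatic: I, L, V.
Aromatic residues here: Y2, Y6, W10 (3).
Branched-chain aliphatic residues here: V4, I11, V13 (3).
The two groups share no amino acid, so total = 3 + 3 = 6.

6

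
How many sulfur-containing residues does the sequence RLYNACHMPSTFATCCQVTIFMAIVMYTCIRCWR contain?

8

Cysteine (C, thiol) and methionine (M, thioether) are the two sulfur-containing amino acids.
Matching residues: C6, M8, C15, C16, M22, M26, C29, C32.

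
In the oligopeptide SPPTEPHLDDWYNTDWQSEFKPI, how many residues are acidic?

Only D (aspartate) and E (glutamate) carry a side-chain carboxylic acid.
Matching residues: E5, D9, D10, D15, E19.

5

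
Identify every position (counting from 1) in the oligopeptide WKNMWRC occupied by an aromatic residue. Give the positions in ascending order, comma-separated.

1, 5

Matching residues: W1, W5.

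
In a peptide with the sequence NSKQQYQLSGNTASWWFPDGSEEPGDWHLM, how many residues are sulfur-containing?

Cysteine (C, thiol) and methionine (M, thioether) are the two sulfur-containing amino acids.
Matching residues: M30.

1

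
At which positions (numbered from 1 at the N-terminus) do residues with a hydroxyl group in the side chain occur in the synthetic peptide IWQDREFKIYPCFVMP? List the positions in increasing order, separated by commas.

10

The –OH-bearing residues are Ser, Thr (aliphatic alcohols), and Tyr (phenol).
Matching residues: Y10.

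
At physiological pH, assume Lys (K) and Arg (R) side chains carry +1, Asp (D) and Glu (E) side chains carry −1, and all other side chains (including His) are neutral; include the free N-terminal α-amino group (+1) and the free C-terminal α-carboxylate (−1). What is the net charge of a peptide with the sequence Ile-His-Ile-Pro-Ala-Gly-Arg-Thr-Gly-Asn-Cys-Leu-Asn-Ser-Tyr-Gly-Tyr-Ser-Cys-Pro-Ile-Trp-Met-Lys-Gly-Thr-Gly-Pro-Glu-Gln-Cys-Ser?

+1

Positive (K, R): Arg7, Lys24 → +2.
Negative (D, E): Glu29 → −1.
The N-terminus (+1) and C-terminus (−1) cancel.
Net charge = (+2) + (−1) = +1.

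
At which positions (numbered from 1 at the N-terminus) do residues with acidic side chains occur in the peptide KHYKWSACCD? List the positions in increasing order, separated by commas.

Aspartate (D) and glutamate (E) have carboxylic-acid side chains and are the acidic amino acids.
Matching residues: D10.

10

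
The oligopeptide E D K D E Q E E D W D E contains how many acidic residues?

Aspartate (D) and glutamate (E) have carboxylic-acid side chains and are the acidic amino acids.
Matching residues: E1, D2, D4, E5, E7, E8, D9, D11, E12.

9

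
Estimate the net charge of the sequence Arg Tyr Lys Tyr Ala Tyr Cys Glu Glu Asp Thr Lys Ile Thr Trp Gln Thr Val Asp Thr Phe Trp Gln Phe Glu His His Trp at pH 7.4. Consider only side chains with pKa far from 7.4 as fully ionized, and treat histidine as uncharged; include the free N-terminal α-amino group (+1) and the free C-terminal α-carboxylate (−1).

-2

Near pH 7.4, K and R contribute +1 each, D and E contribute −1 each, and every other side chain (His included, as stated) is uncharged.
Positive (K, R): Arg1, Lys3, Lys12 → +3.
Negative (D, E): Glu8, Glu9, Asp10, Asp19, Glu25 → −5.
The N-terminus (+1) and C-terminus (−1) cancel.
Net charge = (+3) + (−5) = −2.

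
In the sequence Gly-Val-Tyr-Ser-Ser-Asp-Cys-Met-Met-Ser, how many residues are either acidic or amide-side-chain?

Acidic: D, E. Amide-side-chain: N, Q.
Acidic residues here: Asp6 (1).
Amide-side-chain residues here: none (0).
The two groups share no amino acid, so total = 1 + 0 = 1.

1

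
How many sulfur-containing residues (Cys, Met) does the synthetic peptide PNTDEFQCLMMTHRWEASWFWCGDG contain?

Matching residues: C8, M10, M11, C22.

4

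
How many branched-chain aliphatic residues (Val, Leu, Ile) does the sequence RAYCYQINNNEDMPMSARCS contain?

1

Matching residues: I7.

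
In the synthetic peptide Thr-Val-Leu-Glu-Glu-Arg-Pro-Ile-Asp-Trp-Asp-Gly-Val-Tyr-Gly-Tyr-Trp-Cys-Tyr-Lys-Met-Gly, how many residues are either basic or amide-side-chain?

Basic: H, K, R. Amide-side-chain: N, Q.
Basic residues here: Arg6, Lys20 (2).
Amide-side-chain residues here: none (0).
The two groups share no amino acid, so total = 2 + 0 = 2.

2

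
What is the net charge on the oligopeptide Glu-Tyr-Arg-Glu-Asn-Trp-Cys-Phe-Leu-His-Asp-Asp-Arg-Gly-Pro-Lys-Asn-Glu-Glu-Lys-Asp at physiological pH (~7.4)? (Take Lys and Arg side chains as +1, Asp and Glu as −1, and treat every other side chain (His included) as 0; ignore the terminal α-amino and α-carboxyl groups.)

-3

Positive (K, R): Arg3, Arg13, Lys16, Lys20 → +4.
Negative (D, E): Glu1, Glu4, Asp11, Asp12, Glu18, Glu19, Asp21 → −7.
Net charge = (+4) + (−7) = −3.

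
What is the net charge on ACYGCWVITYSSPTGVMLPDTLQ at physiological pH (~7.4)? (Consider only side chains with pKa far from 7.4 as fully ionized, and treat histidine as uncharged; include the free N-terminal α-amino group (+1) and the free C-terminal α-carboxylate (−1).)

-1

Near pH 7.4, K and R contribute +1 each, D and E contribute −1 each, and every other side chain (His included, as stated) is uncharged.
Positive (K, R): none → +0.
Negative (D, E): D20 → −1.
The N-terminus (+1) and C-terminus (−1) cancel.
Net charge = (+0) + (−1) = −1.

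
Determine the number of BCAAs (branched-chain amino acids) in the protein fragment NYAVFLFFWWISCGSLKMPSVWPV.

The BCAAs are Val, Leu, and Ile — aliphatic side chains with a branch point.
Matching residues: V4, L6, I11, L16, V21, V24.

6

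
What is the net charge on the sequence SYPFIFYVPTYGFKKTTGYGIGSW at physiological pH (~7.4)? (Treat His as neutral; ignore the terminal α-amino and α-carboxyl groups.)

The side chains ionized at physiological pH are Lys/Arg (+1) and Asp/Glu (−1); with His treated as neutral, nothing else contributes.
Positive (K, R): K14, K15 → +2.
Negative (D, E): none → −0.
Net charge = (+2) + (−0) = +2.

+2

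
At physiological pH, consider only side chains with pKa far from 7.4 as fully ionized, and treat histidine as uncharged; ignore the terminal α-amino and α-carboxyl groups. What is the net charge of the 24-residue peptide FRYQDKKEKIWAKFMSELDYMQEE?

-1

Near pH 7.4, K and R contribute +1 each, D and E contribute −1 each, and every other side chain (His included, as stated) is uncharged.
Positive (K, R): R2, K6, K7, K9, K13 → +5.
Negative (D, E): D5, E8, E17, D19, E23, E24 → −6.
Net charge = (+5) + (−6) = −1.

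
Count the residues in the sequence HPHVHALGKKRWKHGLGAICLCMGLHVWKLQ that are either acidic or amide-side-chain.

Acidic: D, E. Amide-side-chain: N, Q.
Acidic residues here: none (0).
Amide-side-chain residues here: Q31 (1).
The two groups share no amino acid, so total = 0 + 1 = 1.

1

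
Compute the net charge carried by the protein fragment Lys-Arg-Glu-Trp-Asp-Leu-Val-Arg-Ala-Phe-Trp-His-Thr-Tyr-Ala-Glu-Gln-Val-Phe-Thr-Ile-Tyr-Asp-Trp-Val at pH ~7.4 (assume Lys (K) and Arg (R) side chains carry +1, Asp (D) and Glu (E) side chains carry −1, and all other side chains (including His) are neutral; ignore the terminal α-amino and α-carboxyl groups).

-1

Positive (K, R): Lys1, Arg2, Arg8 → +3.
Negative (D, E): Glu3, Asp5, Glu16, Asp23 → −4.
Net charge = (+3) + (−4) = −1.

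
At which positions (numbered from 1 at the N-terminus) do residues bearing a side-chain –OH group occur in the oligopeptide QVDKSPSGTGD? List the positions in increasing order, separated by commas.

5, 7, 9

The –OH-bearing residues are Ser, Thr (aliphatic alcohols), and Tyr (phenol).
Matching residues: S5, S7, T9.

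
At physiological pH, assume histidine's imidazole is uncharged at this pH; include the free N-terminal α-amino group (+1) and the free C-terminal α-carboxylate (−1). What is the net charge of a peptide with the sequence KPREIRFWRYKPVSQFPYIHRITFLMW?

The side chains ionized at physiological pH are Lys/Arg (+1) and Asp/Glu (−1); with His treated as neutral, nothing else contributes.
Positive (K, R): K1, R3, R6, R9, K11, R21 → +6.
Negative (D, E): E4 → −1.
The N-terminus (+1) and C-terminus (−1) cancel.
Net charge = (+6) + (−1) = +5.

+5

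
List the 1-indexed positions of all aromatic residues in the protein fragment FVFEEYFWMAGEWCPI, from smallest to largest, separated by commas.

The aromatic amino acids are Phe (F, benzyl), Trp (W, indole), and Tyr (Y, phenol).
Matching residues: F1, F3, Y6, F7, W8, W13.

1, 3, 6, 7, 8, 13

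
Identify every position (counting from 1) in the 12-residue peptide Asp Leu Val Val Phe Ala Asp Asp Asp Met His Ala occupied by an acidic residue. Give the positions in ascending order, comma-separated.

1, 7, 8, 9

Matching residues: Asp1, Asp7, Asp8, Asp9.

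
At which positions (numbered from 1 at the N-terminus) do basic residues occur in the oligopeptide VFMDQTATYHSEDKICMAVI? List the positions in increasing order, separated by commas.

10, 14

K, R, and H are the three residues with basic side chains (ε-amine, guanidinium, and imidazole respectively).
Matching residues: H10, K14.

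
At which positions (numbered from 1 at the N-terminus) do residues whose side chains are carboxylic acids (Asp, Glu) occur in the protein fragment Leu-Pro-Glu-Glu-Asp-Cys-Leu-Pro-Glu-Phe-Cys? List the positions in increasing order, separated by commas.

3, 4, 5, 9

Matching residues: Glu3, Glu4, Asp5, Glu9.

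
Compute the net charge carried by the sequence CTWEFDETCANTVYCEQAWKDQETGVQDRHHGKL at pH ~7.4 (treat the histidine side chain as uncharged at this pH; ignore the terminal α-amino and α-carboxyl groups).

The side chains ionized at physiological pH are Lys/Arg (+1) and Asp/Glu (−1); with His treated as neutral, nothing else contributes.
Positive (K, R): K20, R29, K33 → +3.
Negative (D, E): E4, D6, E7, E16, D21, E23, D28 → −7.
Net charge = (+3) + (−7) = −4.

-4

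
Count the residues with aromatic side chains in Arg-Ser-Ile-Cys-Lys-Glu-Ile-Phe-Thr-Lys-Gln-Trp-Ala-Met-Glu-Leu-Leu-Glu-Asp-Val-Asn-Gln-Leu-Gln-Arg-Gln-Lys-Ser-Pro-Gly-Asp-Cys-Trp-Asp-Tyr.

Phenylalanine (F), tryptophan (W), and tyrosine (Y) have aromatic ring side chains.
Matching residues: Phe8, Trp12, Trp33, Tyr35.

4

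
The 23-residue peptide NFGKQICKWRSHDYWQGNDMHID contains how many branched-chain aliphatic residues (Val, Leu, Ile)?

2

Matching residues: I6, I22.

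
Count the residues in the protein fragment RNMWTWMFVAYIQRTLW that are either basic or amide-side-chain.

Basic: H, K, R. Amide-side-chain: N, Q.
Basic residues here: R1, R14 (2).
Amide-side-chain residues here: N2, Q13 (2).
The two groups share no amino acid, so total = 2 + 2 = 4.

4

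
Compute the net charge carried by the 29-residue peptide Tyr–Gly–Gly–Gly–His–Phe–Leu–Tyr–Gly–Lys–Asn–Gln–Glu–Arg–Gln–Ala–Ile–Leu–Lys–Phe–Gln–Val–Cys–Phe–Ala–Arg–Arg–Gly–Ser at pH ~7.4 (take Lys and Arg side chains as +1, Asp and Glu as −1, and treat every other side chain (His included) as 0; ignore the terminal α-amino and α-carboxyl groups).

+4

Positive (K, R): Lys10, Arg14, Lys19, Arg26, Arg27 → +5.
Negative (D, E): Glu13 → −1.
Net charge = (+5) + (−1) = +4.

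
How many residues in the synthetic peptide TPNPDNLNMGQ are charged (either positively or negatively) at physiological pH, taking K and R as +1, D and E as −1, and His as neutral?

1

Charged side chains at pH ~7.4: K, R (positive); D, E (negative).
Matching residues: D5.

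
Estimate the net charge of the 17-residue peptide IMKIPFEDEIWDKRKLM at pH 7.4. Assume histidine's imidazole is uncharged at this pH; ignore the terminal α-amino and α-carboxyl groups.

0

At pH ~7.4 the Lys and Arg side chains are protonated (+1), the Asp and Glu side chains are deprotonated (−1), and with His taken as neutral all other side chains carry no charge.
Positive (K, R): K3, K13, R14, K15 → +4.
Negative (D, E): E7, D8, E9, D12 → −4.
Net charge = (+4) + (−4) = 0.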